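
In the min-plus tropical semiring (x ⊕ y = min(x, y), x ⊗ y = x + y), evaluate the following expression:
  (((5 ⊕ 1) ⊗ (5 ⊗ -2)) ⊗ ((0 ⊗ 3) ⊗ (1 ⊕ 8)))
(((5 ⊕ 1) ⊗ (5 ⊗ -2)) ⊗ ((0 ⊗ 3) ⊗ (1 ⊕ 8))) = 8

Expand innermost to outermost. Recall ⊕ takes the minimum of its arguments and ⊗ takes their sum. Working out the expression (((5 ⊕ 1) ⊗ (5 ⊗ -2)) ⊗ ((0 ⊗ 3) ⊗ (1 ⊕ 8))) gives 8.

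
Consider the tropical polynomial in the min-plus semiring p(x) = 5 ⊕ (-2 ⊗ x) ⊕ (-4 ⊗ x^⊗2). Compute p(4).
p(4) = 2

A tropical monomial a ⊗ x^⊗i evaluates to a + i · x. Evaluating each term at x = 4:
  Term 0 contributes 5 + 0 · 4 = 5
  Term 1 contributes -2 + 1 · 4 = 2
  Term 2 contributes -4 + 2 · 4 = 4
p(4) = ⊕ of these = min[5, 2, 4] = 2.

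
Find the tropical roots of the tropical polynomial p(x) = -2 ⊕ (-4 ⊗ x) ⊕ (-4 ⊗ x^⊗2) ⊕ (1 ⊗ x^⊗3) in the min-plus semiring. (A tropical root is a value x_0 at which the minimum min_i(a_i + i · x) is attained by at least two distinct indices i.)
Roots: {-5, 0, 2}

Each tropical root is a break point of the lower envelope of the lines y = a_i + i · x (there are 4 lines, with slopes 0, 1, ..., 3). Only the lines that attain the minimum somewhere contribute to roots; other lines are dominated. Here the surviving (envelope) indices are i = 3, i = 2, i = 1, i = 0.
Intersections between consecutive envelope lines give the roots: for adjacent envelope indices i < j the intersection is x = (a_i − a_j) / (j − i). Reading off the sorted break points: {-5, 0, 2}.
Verification: at each break x_0, at least two indices attain the minimum of min_i(a_i + i · x_0).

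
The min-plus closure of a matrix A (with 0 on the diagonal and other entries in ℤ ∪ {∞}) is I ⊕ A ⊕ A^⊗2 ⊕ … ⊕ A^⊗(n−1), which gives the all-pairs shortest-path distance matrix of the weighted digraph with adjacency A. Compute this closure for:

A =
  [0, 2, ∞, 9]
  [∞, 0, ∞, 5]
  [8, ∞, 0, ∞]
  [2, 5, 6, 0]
Closure =
  [0, 2, 13, 7]
  [7, 0, 11, 5]
  [8, 10, 0, 15]
  [2, 4, 6, 0]

This is the Floyd-Warshall all-pairs shortest-path computation. For each intermediate vertex k = 0, 1, …, 3, update dist[i][j] ← min(dist[i][j], dist[i][k] + dist[k][j]). The final matrix gives, for each (i, j), the minimum total weight of any directed path from i to j (possibly empty when i = j).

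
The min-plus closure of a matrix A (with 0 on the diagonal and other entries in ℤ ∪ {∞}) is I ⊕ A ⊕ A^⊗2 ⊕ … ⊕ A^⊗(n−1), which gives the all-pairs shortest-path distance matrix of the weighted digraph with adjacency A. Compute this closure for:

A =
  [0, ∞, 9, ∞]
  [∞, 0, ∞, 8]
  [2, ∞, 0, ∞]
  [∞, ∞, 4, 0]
Closure =
  [0, ∞, 9, ∞]
  [14, 0, 12, 8]
  [2, ∞, 0, ∞]
  [6, ∞, 4, 0]

This is the Floyd-Warshall all-pairs shortest-path computation. For each intermediate vertex k = 0, 1, …, 3, update dist[i][j] ← min(dist[i][j], dist[i][k] + dist[k][j]). The final matrix gives, for each (i, j), the minimum total weight of any directed path from i to j (possibly empty when i = j).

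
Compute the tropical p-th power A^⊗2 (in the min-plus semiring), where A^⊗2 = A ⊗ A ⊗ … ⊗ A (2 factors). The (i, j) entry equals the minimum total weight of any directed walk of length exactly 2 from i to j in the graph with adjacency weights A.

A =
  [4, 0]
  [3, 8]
A^⊗2 =
  [3, 4]
  [7, 3]

Each entry (A^⊗2)_ij equals the minimum over all length-2 walks i = v_0 → v_1 → … → v_2 = j of Σ_t A[v_t][v_{t+1}]. For example, for (i, j) = (0, 1) we minimise over 2 possible intermediate vertex sequences; the minimum is 4, attained along the walk 0 → 0 → 1.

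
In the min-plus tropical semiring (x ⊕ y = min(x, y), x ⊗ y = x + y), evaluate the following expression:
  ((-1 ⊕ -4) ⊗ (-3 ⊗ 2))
((-1 ⊕ -4) ⊗ (-3 ⊗ 2)) = -5

Expand innermost to outermost. Recall ⊕ takes the minimum of its arguments and ⊗ takes their sum. Working out the expression ((-1 ⊕ -4) ⊗ (-3 ⊗ 2)) gives -5.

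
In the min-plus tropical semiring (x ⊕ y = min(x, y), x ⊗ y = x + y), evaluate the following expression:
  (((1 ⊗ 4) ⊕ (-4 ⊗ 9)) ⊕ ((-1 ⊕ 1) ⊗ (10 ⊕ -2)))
(((1 ⊗ 4) ⊕ (-4 ⊗ 9)) ⊕ ((-1 ⊕ 1) ⊗ (10 ⊕ -2))) = -3

Expand innermost to outermost. Recall ⊕ takes the minimum of its arguments and ⊗ takes their sum. Working out the expression (((1 ⊗ 4) ⊕ (-4 ⊗ 9)) ⊕ ((-1 ⊕ 1) ⊗ (10 ⊕ -2))) gives -3.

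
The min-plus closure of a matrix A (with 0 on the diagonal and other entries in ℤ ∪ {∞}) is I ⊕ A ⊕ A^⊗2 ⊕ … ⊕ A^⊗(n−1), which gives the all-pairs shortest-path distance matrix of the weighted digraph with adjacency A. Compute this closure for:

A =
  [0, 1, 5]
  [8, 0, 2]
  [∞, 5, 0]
Closure =
  [0, 1, 3]
  [8, 0, 2]
  [13, 5, 0]

This is the Floyd-Warshall all-pairs shortest-path computation. For each intermediate vertex k = 0, 1, …, 2, update dist[i][j] ← min(dist[i][j], dist[i][k] + dist[k][j]). The final matrix gives, for each (i, j), the minimum total weight of any directed path from i to j (possibly empty when i = j).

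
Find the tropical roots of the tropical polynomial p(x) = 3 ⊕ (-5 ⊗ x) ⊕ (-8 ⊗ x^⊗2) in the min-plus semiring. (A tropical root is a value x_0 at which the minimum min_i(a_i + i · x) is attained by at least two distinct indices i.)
Roots: {3, 8}

Each tropical root is a break point of the lower envelope of the lines y = a_i + i · x (there are 3 lines, with slopes 0, 1, ..., 2). Only the lines that attain the minimum somewhere contribute to roots; other lines are dominated. Here the surviving (envelope) indices are i = 2, i = 1, i = 0.
Intersections between consecutive envelope lines give the roots: for adjacent envelope indices i < j the intersection is x = (a_i − a_j) / (j − i). Reading off the sorted break points: {3, 8}.
Verification: at each break x_0, at least two indices attain the minimum of min_i(a_i + i · x_0).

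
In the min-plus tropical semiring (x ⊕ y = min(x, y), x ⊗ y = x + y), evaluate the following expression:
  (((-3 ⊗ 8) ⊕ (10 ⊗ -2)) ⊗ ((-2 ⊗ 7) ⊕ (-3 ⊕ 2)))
(((-3 ⊗ 8) ⊕ (10 ⊗ -2)) ⊗ ((-2 ⊗ 7) ⊕ (-3 ⊕ 2))) = 2

Expand innermost to outermost. Recall ⊕ takes the minimum of its arguments and ⊗ takes their sum. Working out the expression (((-3 ⊗ 8) ⊕ (10 ⊗ -2)) ⊗ ((-2 ⊗ 7) ⊕ (-3 ⊕ 2))) gives 2.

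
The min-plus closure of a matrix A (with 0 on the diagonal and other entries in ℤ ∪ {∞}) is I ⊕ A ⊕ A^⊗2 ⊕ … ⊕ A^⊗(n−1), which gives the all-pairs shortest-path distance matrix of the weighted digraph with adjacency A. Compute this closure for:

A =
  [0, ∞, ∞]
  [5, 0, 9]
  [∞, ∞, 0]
Closure =
  [0, ∞, ∞]
  [5, 0, 9]
  [∞, ∞, 0]

This is the Floyd-Warshall all-pairs shortest-path computation. For each intermediate vertex k = 0, 1, …, 2, update dist[i][j] ← min(dist[i][j], dist[i][k] + dist[k][j]). The final matrix gives, for each (i, j), the minimum total weight of any directed path from i to j (possibly empty when i = j).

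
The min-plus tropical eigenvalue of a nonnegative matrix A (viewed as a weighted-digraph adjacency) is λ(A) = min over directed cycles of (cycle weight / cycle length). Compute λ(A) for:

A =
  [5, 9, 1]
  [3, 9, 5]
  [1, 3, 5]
λ(A) = 1

Enumerate directed cycles and compute their means (weight / length). Sample:
  cycle 0 → 0: weight = 5, length = 1, mean = 5/1 ≈ 5.000
  cycle 1 → 1: weight = 9, length = 1, mean = 9/1 ≈ 9.000
  cycle 2 → 2: weight = 5, length = 1, mean = 5/1 ≈ 5.000
  cycle 0 → 1 → 0: weight = 12, length = 2, mean = 12/2 ≈ 6.000
  cycle 0 → 2 → 0: weight = 2, length = 2, mean = 2/2 ≈ 1.000
  cycle 1 → 0 → 1: weight = 12, length = 2, mean = 12/2 ≈ 6.000
Minimum mean = 1.000, attained e.g. along the cycle 0 → 2 → 0 with weight 2 and length 2. So λ(A) = 2/2 = 1.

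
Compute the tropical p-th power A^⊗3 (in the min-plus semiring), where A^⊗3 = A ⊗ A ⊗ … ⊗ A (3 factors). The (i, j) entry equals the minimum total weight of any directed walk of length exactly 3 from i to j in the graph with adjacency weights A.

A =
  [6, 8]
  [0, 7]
A^⊗3 =
  [14, 16]
  [8, 14]

Each entry (A^⊗3)_ij equals the minimum over all length-3 walks i = v_0 → v_1 → … → v_3 = j of Σ_t A[v_t][v_{t+1}]. For example, for (i, j) = (0, 1) we minimise over 4 possible intermediate vertex sequences; the minimum is 16, attained along the walk 0 → 1 → 0 → 1.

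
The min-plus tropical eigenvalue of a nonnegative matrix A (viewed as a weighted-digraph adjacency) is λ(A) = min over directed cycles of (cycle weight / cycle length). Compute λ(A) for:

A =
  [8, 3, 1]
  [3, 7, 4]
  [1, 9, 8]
λ(A) = 1

Enumerate directed cycles and compute their means (weight / length). Sample:
  cycle 0 → 0: weight = 8, length = 1, mean = 8/1 ≈ 8.000
  cycle 1 → 1: weight = 7, length = 1, mean = 7/1 ≈ 7.000
  cycle 2 → 2: weight = 8, length = 1, mean = 8/1 ≈ 8.000
  cycle 0 → 1 → 0: weight = 6, length = 2, mean = 6/2 ≈ 3.000
  cycle 0 → 2 → 0: weight = 2, length = 2, mean = 2/2 ≈ 1.000
  cycle 1 → 0 → 1: weight = 6, length = 2, mean = 6/2 ≈ 3.000
Minimum mean = 1.000, attained e.g. along the cycle 0 → 2 → 0 with weight 2 and length 2. So λ(A) = 2/2 = 1.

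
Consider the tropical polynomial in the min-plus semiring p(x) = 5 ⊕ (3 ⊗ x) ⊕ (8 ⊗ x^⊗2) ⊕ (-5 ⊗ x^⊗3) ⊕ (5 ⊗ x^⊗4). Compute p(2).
p(2) = 1

A tropical monomial a ⊗ x^⊗i evaluates to a + i · x. Evaluating each term at x = 2:
  Term 0 contributes 5 + 0 · 2 = 5
  Term 1 contributes 3 + 1 · 2 = 5
  Term 2 contributes 8 + 2 · 2 = 12
  Term 3 contributes -5 + 3 · 2 = 1
  Term 4 contributes 5 + 4 · 2 = 13
p(2) = ⊕ of these = min[5, 5, 12, 1, 13] = 1.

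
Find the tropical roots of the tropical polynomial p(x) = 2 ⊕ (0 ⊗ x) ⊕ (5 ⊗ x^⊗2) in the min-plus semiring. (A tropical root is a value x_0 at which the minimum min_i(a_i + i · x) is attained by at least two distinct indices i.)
Roots: {-5, 2}

Each tropical root is a break point of the lower envelope of the lines y = a_i + i · x (there are 3 lines, with slopes 0, 1, ..., 2). Only the lines that attain the minimum somewhere contribute to roots; other lines are dominated. Here the surviving (envelope) indices are i = 2, i = 1, i = 0.
Intersections between consecutive envelope lines give the roots: for adjacent envelope indices i < j the intersection is x = (a_i − a_j) / (j − i). Reading off the sorted break points: {-5, 2}.
Verification: at each break x_0, at least two indices attain the minimum of min_i(a_i + i · x_0).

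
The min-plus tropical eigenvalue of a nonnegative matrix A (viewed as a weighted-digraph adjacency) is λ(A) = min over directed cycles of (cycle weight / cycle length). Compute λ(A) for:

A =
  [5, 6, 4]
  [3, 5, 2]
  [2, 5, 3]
λ(A) = 3

Enumerate directed cycles and compute their means (weight / length). Sample:
  cycle 0 → 0: weight = 5, length = 1, mean = 5/1 ≈ 5.000
  cycle 1 → 1: weight = 5, length = 1, mean = 5/1 ≈ 5.000
  cycle 2 → 2: weight = 3, length = 1, mean = 3/1 ≈ 3.000
  cycle 0 → 1 → 0: weight = 9, length = 2, mean = 9/2 ≈ 4.500
  cycle 0 → 2 → 0: weight = 6, length = 2, mean = 6/2 ≈ 3.000
  cycle 1 → 0 → 1: weight = 9, length = 2, mean = 9/2 ≈ 4.500
Minimum mean = 3.000, attained e.g. along the cycle 2 → 2 with weight 3 and length 1. So λ(A) = 3/1 = 3.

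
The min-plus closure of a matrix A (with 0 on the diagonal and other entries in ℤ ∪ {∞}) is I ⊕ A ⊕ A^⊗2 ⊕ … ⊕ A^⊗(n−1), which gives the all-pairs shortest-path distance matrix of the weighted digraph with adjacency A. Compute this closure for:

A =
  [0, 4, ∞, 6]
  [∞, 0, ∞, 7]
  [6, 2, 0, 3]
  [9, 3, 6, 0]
Closure =
  [0, 4, 12, 6]
  [16, 0, 13, 7]
  [6, 2, 0, 3]
  [9, 3, 6, 0]

This is the Floyd-Warshall all-pairs shortest-path computation. For each intermediate vertex k = 0, 1, …, 3, update dist[i][j] ← min(dist[i][j], dist[i][k] + dist[k][j]). The final matrix gives, for each (i, j), the minimum total weight of any directed path from i to j (possibly empty when i = j).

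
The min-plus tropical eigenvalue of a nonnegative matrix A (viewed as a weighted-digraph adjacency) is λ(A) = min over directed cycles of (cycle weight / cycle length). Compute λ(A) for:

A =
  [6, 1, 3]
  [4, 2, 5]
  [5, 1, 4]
λ(A) = 2

Enumerate directed cycles and compute their means (weight / length). Sample:
  cycle 0 → 0: weight = 6, length = 1, mean = 6/1 ≈ 6.000
  cycle 1 → 1: weight = 2, length = 1, mean = 2/1 ≈ 2.000
  cycle 2 → 2: weight = 4, length = 1, mean = 4/1 ≈ 4.000
  cycle 0 → 1 → 0: weight = 5, length = 2, mean = 5/2 ≈ 2.500
  cycle 0 → 2 → 0: weight = 8, length = 2, mean = 8/2 ≈ 4.000
  cycle 1 → 0 → 1: weight = 5, length = 2, mean = 5/2 ≈ 2.500
Minimum mean = 2.000, attained e.g. along the cycle 1 → 1 with weight 2 and length 1. So λ(A) = 2/1 = 2.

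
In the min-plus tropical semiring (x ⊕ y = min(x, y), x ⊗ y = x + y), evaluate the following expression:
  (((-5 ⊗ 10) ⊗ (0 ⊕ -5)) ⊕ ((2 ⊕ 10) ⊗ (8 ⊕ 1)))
(((-5 ⊗ 10) ⊗ (0 ⊕ -5)) ⊕ ((2 ⊕ 10) ⊗ (8 ⊕ 1))) = 0

Expand innermost to outermost. Recall ⊕ takes the minimum of its arguments and ⊗ takes their sum. Working out the expression (((-5 ⊗ 10) ⊗ (0 ⊕ -5)) ⊕ ((2 ⊕ 10) ⊗ (8 ⊕ 1))) gives 0.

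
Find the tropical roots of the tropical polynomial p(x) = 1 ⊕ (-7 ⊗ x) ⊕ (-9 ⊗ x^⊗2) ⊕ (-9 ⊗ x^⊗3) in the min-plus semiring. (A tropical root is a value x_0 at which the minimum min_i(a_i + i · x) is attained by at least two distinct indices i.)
Roots: {0, 2, 8}

Each tropical root is a break point of the lower envelope of the lines y = a_i + i · x (there are 4 lines, with slopes 0, 1, ..., 3). Only the lines that attain the minimum somewhere contribute to roots; other lines are dominated. Here the surviving (envelope) indices are i = 3, i = 2, i = 1, i = 0.
Intersections between consecutive envelope lines give the roots: for adjacent envelope indices i < j the intersection is x = (a_i − a_j) / (j − i). Reading off the sorted break points: {0, 2, 8}.
Verification: at each break x_0, at least two indices attain the minimum of min_i(a_i + i · x_0).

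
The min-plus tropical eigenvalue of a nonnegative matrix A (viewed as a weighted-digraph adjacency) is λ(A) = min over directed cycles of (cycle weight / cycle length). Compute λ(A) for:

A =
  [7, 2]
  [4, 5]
λ(A) = 3

Enumerate directed cycles and compute their means (weight / length). Sample:
  cycle 0 → 0: weight = 7, length = 1, mean = 7/1 ≈ 7.000
  cycle 1 → 1: weight = 5, length = 1, mean = 5/1 ≈ 5.000
  cycle 0 → 1 → 0: weight = 6, length = 2, mean = 6/2 ≈ 3.000
  cycle 1 → 0 → 1: weight = 6, length = 2, mean = 6/2 ≈ 3.000
Minimum mean = 3.000, attained e.g. along the cycle 0 → 1 → 0 with weight 6 and length 2. So λ(A) = 6/2 = 3.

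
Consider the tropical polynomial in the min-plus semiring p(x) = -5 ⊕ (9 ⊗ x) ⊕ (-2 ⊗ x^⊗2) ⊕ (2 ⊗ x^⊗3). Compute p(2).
p(2) = -5

A tropical monomial a ⊗ x^⊗i evaluates to a + i · x. Evaluating each term at x = 2:
  Term 0 contributes -5 + 0 · 2 = -5
  Term 1 contributes 9 + 1 · 2 = 11
  Term 2 contributes -2 + 2 · 2 = 2
  Term 3 contributes 2 + 3 · 2 = 8
p(2) = ⊕ of these = min[-5, 11, 2, 8] = -5.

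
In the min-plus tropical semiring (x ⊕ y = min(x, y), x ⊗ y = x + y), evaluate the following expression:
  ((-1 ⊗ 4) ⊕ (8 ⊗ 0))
((-1 ⊗ 4) ⊕ (8 ⊗ 0)) = 3

Expand innermost to outermost. Recall ⊕ takes the minimum of its arguments and ⊗ takes their sum. Working out the expression ((-1 ⊗ 4) ⊕ (8 ⊗ 0)) gives 3.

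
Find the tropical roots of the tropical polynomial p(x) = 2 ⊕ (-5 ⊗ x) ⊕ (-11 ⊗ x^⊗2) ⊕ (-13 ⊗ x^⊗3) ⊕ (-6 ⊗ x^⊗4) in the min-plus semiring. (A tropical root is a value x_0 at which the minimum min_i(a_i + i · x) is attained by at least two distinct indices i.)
Roots: {-7, 2, 6, 7}

Each tropical root is a break point of the lower envelope of the lines y = a_i + i · x (there are 5 lines, with slopes 0, 1, ..., 4). Only the lines that attain the minimum somewhere contribute to roots; other lines are dominated. Here the surviving (envelope) indices are i = 4, i = 3, i = 2, i = 1, i = 0.
Intersections between consecutive envelope lines give the roots: for adjacent envelope indices i < j the intersection is x = (a_i − a_j) / (j − i). Reading off the sorted break points: {-7, 2, 6, 7}.
Verification: at each break x_0, at least two indices attain the minimum of min_i(a_i + i · x_0).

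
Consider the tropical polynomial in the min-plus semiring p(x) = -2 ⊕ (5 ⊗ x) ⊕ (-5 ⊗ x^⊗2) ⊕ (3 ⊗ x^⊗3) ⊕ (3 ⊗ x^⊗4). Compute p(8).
p(8) = -2

A tropical monomial a ⊗ x^⊗i evaluates to a + i · x. Evaluating each term at x = 8:
  Term 0 contributes -2 + 0 · 8 = -2
  Term 1 contributes 5 + 1 · 8 = 13
  Term 2 contributes -5 + 2 · 8 = 11
  Term 3 contributes 3 + 3 · 8 = 27
  Term 4 contributes 3 + 4 · 8 = 35
p(8) = ⊕ of these = min[-2, 13, 11, 27, 35] = -2.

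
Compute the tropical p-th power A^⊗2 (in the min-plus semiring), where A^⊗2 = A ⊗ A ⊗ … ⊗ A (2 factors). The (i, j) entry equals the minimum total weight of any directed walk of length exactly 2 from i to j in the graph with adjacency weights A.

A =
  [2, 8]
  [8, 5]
A^⊗2 =
  [4, 10]
  [10, 10]

Each entry (A^⊗2)_ij equals the minimum over all length-2 walks i = v_0 → v_1 → … → v_2 = j of Σ_t A[v_t][v_{t+1}]. For example, for (i, j) = (0, 1) we minimise over 2 possible intermediate vertex sequences; the minimum is 10, attained along the walk 0 → 0 → 1.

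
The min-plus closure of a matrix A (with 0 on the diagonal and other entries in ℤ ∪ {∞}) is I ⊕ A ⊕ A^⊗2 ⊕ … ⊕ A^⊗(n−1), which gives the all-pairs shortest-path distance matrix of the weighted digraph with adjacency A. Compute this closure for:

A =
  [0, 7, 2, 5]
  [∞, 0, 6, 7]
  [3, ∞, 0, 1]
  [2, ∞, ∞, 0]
Closure =
  [0, 7, 2, 3]
  [9, 0, 6, 7]
  [3, 10, 0, 1]
  [2, 9, 4, 0]

This is the Floyd-Warshall all-pairs shortest-path computation. For each intermediate vertex k = 0, 1, …, 3, update dist[i][j] ← min(dist[i][j], dist[i][k] + dist[k][j]). The final matrix gives, for each (i, j), the minimum total weight of any directed path from i to j (possibly empty when i = j).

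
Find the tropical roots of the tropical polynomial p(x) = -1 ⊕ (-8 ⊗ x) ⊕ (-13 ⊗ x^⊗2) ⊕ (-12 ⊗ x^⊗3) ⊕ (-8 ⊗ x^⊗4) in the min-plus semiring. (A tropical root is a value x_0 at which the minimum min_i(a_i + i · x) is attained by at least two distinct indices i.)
Roots: {-4, -1, 5, 7}

Each tropical root is a break point of the lower envelope of the lines y = a_i + i · x (there are 5 lines, with slopes 0, 1, ..., 4). Only the lines that attain the minimum somewhere contribute to roots; other lines are dominated. Here the surviving (envelope) indices are i = 4, i = 3, i = 2, i = 1, i = 0.
Intersections between consecutive envelope lines give the roots: for adjacent envelope indices i < j the intersection is x = (a_i − a_j) / (j − i). Reading off the sorted break points: {-4, -1, 5, 7}.
Verification: at each break x_0, at least two indices attain the minimum of min_i(a_i + i · x_0).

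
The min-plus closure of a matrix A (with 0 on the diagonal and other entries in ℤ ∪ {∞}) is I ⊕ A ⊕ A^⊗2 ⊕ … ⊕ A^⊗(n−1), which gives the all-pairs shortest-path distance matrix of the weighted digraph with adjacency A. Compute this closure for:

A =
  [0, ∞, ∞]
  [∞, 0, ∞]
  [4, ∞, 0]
Closure =
  [0, ∞, ∞]
  [∞, 0, ∞]
  [4, ∞, 0]

This is the Floyd-Warshall all-pairs shortest-path computation. For each intermediate vertex k = 0, 1, …, 2, update dist[i][j] ← min(dist[i][j], dist[i][k] + dist[k][j]). The final matrix gives, for each (i, j), the minimum total weight of any directed path from i to j (possibly empty when i = j).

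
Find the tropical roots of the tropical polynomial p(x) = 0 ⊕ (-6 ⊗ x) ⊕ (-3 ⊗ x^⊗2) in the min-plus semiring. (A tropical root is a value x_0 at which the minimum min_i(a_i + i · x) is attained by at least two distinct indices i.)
Roots: {-3, 6}

Each tropical root is a break point of the lower envelope of the lines y = a_i + i · x (there are 3 lines, with slopes 0, 1, ..., 2). Only the lines that attain the minimum somewhere contribute to roots; other lines are dominated. Here the surviving (envelope) indices are i = 2, i = 1, i = 0.
Intersections between consecutive envelope lines give the roots: for adjacent envelope indices i < j the intersection is x = (a_i − a_j) / (j − i). Reading off the sorted break points: {-3, 6}.
Verification: at each break x_0, at least two indices attain the minimum of min_i(a_i + i · x_0).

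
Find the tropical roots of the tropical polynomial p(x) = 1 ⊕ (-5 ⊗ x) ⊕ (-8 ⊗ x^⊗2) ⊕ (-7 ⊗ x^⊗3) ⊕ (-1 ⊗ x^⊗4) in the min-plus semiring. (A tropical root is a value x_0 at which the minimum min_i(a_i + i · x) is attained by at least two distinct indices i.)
Roots: {-6, -1, 3, 6}

Each tropical root is a break point of the lower envelope of the lines y = a_i + i · x (there are 5 lines, with slopes 0, 1, ..., 4). Only the lines that attain the minimum somewhere contribute to roots; other lines are dominated. Here the surviving (envelope) indices are i = 4, i = 3, i = 2, i = 1, i = 0.
Intersections between consecutive envelope lines give the roots: for adjacent envelope indices i < j the intersection is x = (a_i − a_j) / (j − i). Reading off the sorted break points: {-6, -1, 3, 6}.
Verification: at each break x_0, at least two indices attain the minimum of min_i(a_i + i · x_0).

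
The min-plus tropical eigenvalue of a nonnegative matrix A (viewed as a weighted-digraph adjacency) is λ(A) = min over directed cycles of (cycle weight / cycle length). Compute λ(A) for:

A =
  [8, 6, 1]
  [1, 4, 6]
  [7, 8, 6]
λ(A) = 10/3

Enumerate directed cycles and compute their means (weight / length). Sample:
  cycle 0 → 0: weight = 8, length = 1, mean = 8/1 ≈ 8.000
  cycle 1 → 1: weight = 4, length = 1, mean = 4/1 ≈ 4.000
  cycle 2 → 2: weight = 6, length = 1, mean = 6/1 ≈ 6.000
  cycle 0 → 1 → 0: weight = 7, length = 2, mean = 7/2 ≈ 3.500
  cycle 0 → 2 → 0: weight = 8, length = 2, mean = 8/2 ≈ 4.000
  cycle 1 → 0 → 1: weight = 7, length = 2, mean = 7/2 ≈ 3.500
Minimum mean = 3.333, attained e.g. along the cycle 0 → 2 → 1 → 0 with weight 10 and length 3. So λ(A) = 10/3 = 10/3.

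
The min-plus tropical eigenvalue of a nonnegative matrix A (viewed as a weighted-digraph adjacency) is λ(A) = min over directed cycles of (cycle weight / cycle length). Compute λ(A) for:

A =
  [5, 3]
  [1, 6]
λ(A) = 2

Enumerate directed cycles and compute their means (weight / length). Sample:
  cycle 0 → 0: weight = 5, length = 1, mean = 5/1 ≈ 5.000
  cycle 1 → 1: weight = 6, length = 1, mean = 6/1 ≈ 6.000
  cycle 0 → 1 → 0: weight = 4, length = 2, mean = 4/2 ≈ 2.000
  cycle 1 → 0 → 1: weight = 4, length = 2, mean = 4/2 ≈ 2.000
Minimum mean = 2.000, attained e.g. along the cycle 0 → 1 → 0 with weight 4 and length 2. So λ(A) = 4/2 = 2.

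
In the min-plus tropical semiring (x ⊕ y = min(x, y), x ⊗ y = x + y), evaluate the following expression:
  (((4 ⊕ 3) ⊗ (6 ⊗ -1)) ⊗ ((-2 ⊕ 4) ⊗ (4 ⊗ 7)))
(((4 ⊕ 3) ⊗ (6 ⊗ -1)) ⊗ ((-2 ⊕ 4) ⊗ (4 ⊗ 7))) = 17

Expand innermost to outermost. Recall ⊕ takes the minimum of its arguments and ⊗ takes their sum. Working out the expression (((4 ⊕ 3) ⊗ (6 ⊗ -1)) ⊗ ((-2 ⊕ 4) ⊗ (4 ⊗ 7))) gives 17.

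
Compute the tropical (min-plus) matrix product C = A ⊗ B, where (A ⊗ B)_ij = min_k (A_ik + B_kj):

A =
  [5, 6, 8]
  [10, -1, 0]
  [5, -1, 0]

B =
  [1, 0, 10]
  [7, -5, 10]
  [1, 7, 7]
A ⊗ B =
  [6, 1, 15]
  [1, -6, 7]
  [1, -6, 7]

Apply the min-plus product entry-by-entry:
  C[0][0] = min over k of (A[0][0] + B[0][0] = 5 + 1 = 6, A[0][1] + B[1][0] = 6 + 7 = 13, A[0][2] + B[2][0] = 8 + 1 = 9) = 6 (attained at k = 0)
  C[0][1] = min over k of (A[0][0] + B[0][1] = 5 + 0 = 5, A[0][1] + B[1][1] = 6 + -5 = 1, A[0][2] + B[2][1] = 8 + 7 = 15) = 1 (attained at k = 1)
  C[0][2] = min over k of (A[0][0] + B[0][2] = 5 + 10 = 15, A[0][1] + B[1][2] = 6 + 10 = 16, A[0][2] + B[2][2] = 8 + 7 = 15) = 15 (attained at k = 0)
  C[1][0] = min over k of (A[1][0] + B[0][0] = 10 + 1 = 11, A[1][1] + B[1][0] = -1 + 7 = 6, A[1][2] + B[2][0] = 0 + 1 = 1) = 1 (attained at k = 2)
  C[1][1] = min over k of (A[1][0] + B[0][1] = 10 + 0 = 10, A[1][1] + B[1][1] = -1 + -5 = -6, A[1][2] + B[2][1] = 0 + 7 = 7) = -6 (attained at k = 1)
  C[1][2] = min over k of (A[1][0] + B[0][2] = 10 + 10 = 20, A[1][1] + B[1][2] = -1 + 10 = 9, A[1][2] + B[2][2] = 0 + 7 = 7) = 7 (attained at k = 2)
  C[2][0] = min over k of (A[2][0] + B[0][0] = 5 + 1 = 6, A[2][1] + B[1][0] = -1 + 7 = 6, A[2][2] + B[2][0] = 0 + 1 = 1) = 1 (attained at k = 2)
  C[2][1] = min over k of (A[2][0] + B[0][1] = 5 + 0 = 5, A[2][1] + B[1][1] = -1 + -5 = -6, A[2][2] + B[2][1] = 0 + 7 = 7) = -6 (attained at k = 1)
  C[2][2] = min over k of (A[2][0] + B[0][2] = 5 + 10 = 15, A[2][1] + B[1][2] = -1 + 10 = 9, A[2][2] + B[2][2] = 0 + 7 = 7) = 7 (attained at k = 2)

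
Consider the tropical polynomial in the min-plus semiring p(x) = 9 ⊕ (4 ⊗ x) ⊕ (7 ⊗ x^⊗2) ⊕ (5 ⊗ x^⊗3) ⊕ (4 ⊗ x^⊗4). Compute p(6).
p(6) = 9

A tropical monomial a ⊗ x^⊗i evaluates to a + i · x. Evaluating each term at x = 6:
  Term 0 contributes 9 + 0 · 6 = 9
  Term 1 contributes 4 + 1 · 6 = 10
  Term 2 contributes 7 + 2 · 6 = 19
  Term 3 contributes 5 + 3 · 6 = 23
  Term 4 contributes 4 + 4 · 6 = 28
p(6) = ⊕ of these = min[9, 10, 19, 23, 28] = 9.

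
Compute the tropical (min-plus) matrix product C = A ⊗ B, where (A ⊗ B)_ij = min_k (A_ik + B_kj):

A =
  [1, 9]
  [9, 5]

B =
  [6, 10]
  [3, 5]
A ⊗ B =
  [7, 11]
  [8, 10]

Apply the min-plus product entry-by-entry:
  C[0][0] = min over k of (A[0][0] + B[0][0] = 1 + 6 = 7, A[0][1] + B[1][0] = 9 + 3 = 12) = 7 (attained at k = 0)
  C[0][1] = min over k of (A[0][0] + B[0][1] = 1 + 10 = 11, A[0][1] + B[1][1] = 9 + 5 = 14) = 11 (attained at k = 0)
  C[1][0] = min over k of (A[1][0] + B[0][0] = 9 + 6 = 15, A[1][1] + B[1][0] = 5 + 3 = 8) = 8 (attained at k = 1)
  C[1][1] = min over k of (A[1][0] + B[0][1] = 9 + 10 = 19, A[1][1] + B[1][1] = 5 + 5 = 10) = 10 (attained at k = 1)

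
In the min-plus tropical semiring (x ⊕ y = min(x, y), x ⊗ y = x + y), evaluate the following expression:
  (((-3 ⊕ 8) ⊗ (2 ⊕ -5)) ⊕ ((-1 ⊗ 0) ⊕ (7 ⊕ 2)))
(((-3 ⊕ 8) ⊗ (2 ⊕ -5)) ⊕ ((-1 ⊗ 0) ⊕ (7 ⊕ 2))) = -8

Expand innermost to outermost. Recall ⊕ takes the minimum of its arguments and ⊗ takes their sum. Working out the expression (((-3 ⊕ 8) ⊗ (2 ⊕ -5)) ⊕ ((-1 ⊗ 0) ⊕ (7 ⊕ 2))) gives -8.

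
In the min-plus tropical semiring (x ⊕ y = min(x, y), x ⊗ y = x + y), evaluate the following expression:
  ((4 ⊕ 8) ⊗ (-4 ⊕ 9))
((4 ⊕ 8) ⊗ (-4 ⊕ 9)) = 0

Expand innermost to outermost. Recall ⊕ takes the minimum of its arguments and ⊗ takes their sum. Working out the expression ((4 ⊕ 8) ⊗ (-4 ⊕ 9)) gives 0.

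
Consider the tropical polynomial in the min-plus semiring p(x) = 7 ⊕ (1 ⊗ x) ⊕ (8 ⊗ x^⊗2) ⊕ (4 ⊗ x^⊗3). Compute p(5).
p(5) = 6

A tropical monomial a ⊗ x^⊗i evaluates to a + i · x. Evaluating each term at x = 5:
  Term 0 contributes 7 + 0 · 5 = 7
  Term 1 contributes 1 + 1 · 5 = 6
  Term 2 contributes 8 + 2 · 5 = 18
  Term 3 contributes 4 + 3 · 5 = 19
p(5) = ⊕ of these = min[7, 6, 18, 19] = 6.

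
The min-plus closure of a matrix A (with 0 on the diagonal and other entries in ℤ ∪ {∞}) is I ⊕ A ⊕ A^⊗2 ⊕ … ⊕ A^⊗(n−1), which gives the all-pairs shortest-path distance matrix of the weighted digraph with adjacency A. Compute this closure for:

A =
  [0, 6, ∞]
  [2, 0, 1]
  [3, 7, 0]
Closure =
  [0, 6, 7]
  [2, 0, 1]
  [3, 7, 0]

This is the Floyd-Warshall all-pairs shortest-path computation. For each intermediate vertex k = 0, 1, …, 2, update dist[i][j] ← min(dist[i][j], dist[i][k] + dist[k][j]). The final matrix gives, for each (i, j), the minimum total weight of any directed path from i to j (possibly empty when i = j).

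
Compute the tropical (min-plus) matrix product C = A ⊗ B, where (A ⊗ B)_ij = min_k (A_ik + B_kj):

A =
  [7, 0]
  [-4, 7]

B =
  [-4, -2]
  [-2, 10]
A ⊗ B =
  [-2, 5]
  [-8, -6]

Apply the min-plus product entry-by-entry:
  C[0][0] = min over k of (A[0][0] + B[0][0] = 7 + -4 = 3, A[0][1] + B[1][0] = 0 + -2 = -2) = -2 (attained at k = 1)
  C[0][1] = min over k of (A[0][0] + B[0][1] = 7 + -2 = 5, A[0][1] + B[1][1] = 0 + 10 = 10) = 5 (attained at k = 0)
  C[1][0] = min over k of (A[1][0] + B[0][0] = -4 + -4 = -8, A[1][1] + B[1][0] = 7 + -2 = 5) = -8 (attained at k = 0)
  C[1][1] = min over k of (A[1][0] + B[0][1] = -4 + -2 = -6, A[1][1] + B[1][1] = 7 + 10 = 17) = -6 (attained at k = 0)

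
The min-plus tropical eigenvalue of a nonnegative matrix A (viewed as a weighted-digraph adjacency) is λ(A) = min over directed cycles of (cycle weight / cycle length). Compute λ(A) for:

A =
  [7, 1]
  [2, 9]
λ(A) = 3/2

Enumerate directed cycles and compute their means (weight / length). Sample:
  cycle 0 → 0: weight = 7, length = 1, mean = 7/1 ≈ 7.000
  cycle 1 → 1: weight = 9, length = 1, mean = 9/1 ≈ 9.000
  cycle 0 → 1 → 0: weight = 3, length = 2, mean = 3/2 ≈ 1.500
  cycle 1 → 0 → 1: weight = 3, length = 2, mean = 3/2 ≈ 1.500
Minimum mean = 1.500, attained e.g. along the cycle 0 → 1 → 0 with weight 3 and length 2. So λ(A) = 3/2 = 3/2.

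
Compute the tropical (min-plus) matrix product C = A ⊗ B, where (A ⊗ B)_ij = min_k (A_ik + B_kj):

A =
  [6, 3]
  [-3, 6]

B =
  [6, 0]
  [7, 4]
A ⊗ B =
  [10, 6]
  [3, -3]

Apply the min-plus product entry-by-entry:
  C[0][0] = min over k of (A[0][0] + B[0][0] = 6 + 6 = 12, A[0][1] + B[1][0] = 3 + 7 = 10) = 10 (attained at k = 1)
  C[0][1] = min over k of (A[0][0] + B[0][1] = 6 + 0 = 6, A[0][1] + B[1][1] = 3 + 4 = 7) = 6 (attained at k = 0)
  C[1][0] = min over k of (A[1][0] + B[0][0] = -3 + 6 = 3, A[1][1] + B[1][0] = 6 + 7 = 13) = 3 (attained at k = 0)
  C[1][1] = min over k of (A[1][0] + B[0][1] = -3 + 0 = -3, A[1][1] + B[1][1] = 6 + 4 = 10) = -3 (attained at k = 0)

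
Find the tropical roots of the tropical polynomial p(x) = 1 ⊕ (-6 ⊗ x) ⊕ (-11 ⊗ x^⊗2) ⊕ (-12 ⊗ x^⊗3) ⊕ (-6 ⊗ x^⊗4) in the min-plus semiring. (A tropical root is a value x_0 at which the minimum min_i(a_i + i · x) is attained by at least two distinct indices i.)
Roots: {-6, 1, 5, 7}

Each tropical root is a break point of the lower envelope of the lines y = a_i + i · x (there are 5 lines, with slopes 0, 1, ..., 4). Only the lines that attain the minimum somewhere contribute to roots; other lines are dominated. Here the surviving (envelope) indices are i = 4, i = 3, i = 2, i = 1, i = 0.
Intersections between consecutive envelope lines give the roots: for adjacent envelope indices i < j the intersection is x = (a_i − a_j) / (j − i). Reading off the sorted break points: {-6, 1, 5, 7}.
Verification: at each break x_0, at least two indices attain the minimum of min_i(a_i + i · x_0).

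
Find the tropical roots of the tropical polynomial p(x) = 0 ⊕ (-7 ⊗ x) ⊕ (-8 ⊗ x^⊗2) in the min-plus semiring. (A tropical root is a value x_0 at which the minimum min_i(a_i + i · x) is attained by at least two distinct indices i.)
Roots: {1, 7}

Each tropical root is a break point of the lower envelope of the lines y = a_i + i · x (there are 3 lines, with slopes 0, 1, ..., 2). Only the lines that attain the minimum somewhere contribute to roots; other lines are dominated. Here the surviving (envelope) indices are i = 2, i = 1, i = 0.
Intersections between consecutive envelope lines give the roots: for adjacent envelope indices i < j the intersection is x = (a_i − a_j) / (j − i). Reading off the sorted break points: {1, 7}.
Verification: at each break x_0, at least two indices attain the minimum of min_i(a_i + i · x_0).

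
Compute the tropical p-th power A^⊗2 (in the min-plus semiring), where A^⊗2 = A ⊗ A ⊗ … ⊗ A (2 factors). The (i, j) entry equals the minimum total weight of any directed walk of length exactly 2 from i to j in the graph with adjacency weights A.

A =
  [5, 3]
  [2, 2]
A^⊗2 =
  [5, 5]
  [4, 4]

Each entry (A^⊗2)_ij equals the minimum over all length-2 walks i = v_0 → v_1 → … → v_2 = j of Σ_t A[v_t][v_{t+1}]. For example, for (i, j) = (0, 1) we minimise over 2 possible intermediate vertex sequences; the minimum is 5, attained along the walk 0 → 1 → 1.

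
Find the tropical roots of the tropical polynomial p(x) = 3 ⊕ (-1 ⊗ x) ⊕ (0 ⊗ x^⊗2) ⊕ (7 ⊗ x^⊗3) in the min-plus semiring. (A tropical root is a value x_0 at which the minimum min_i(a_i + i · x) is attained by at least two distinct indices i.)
Roots: {-7, -1, 4}

Each tropical root is a break point of the lower envelope of the lines y = a_i + i · x (there are 4 lines, with slopes 0, 1, ..., 3). Only the lines that attain the minimum somewhere contribute to roots; other lines are dominated. Here the surviving (envelope) indices are i = 3, i = 2, i = 1, i = 0.
Intersections between consecutive envelope lines give the roots: for adjacent envelope indices i < j the intersection is x = (a_i − a_j) / (j − i). Reading off the sorted break points: {-7, -1, 4}.
Verification: at each break x_0, at least two indices attain the minimum of min_i(a_i + i · x_0).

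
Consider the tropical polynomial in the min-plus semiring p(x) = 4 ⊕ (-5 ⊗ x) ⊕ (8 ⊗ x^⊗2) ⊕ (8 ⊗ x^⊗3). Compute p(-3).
p(-3) = -8

A tropical monomial a ⊗ x^⊗i evaluates to a + i · x. Evaluating each term at x = -3:
  Term 0 contributes 4 + 0 · -3 = 4
  Term 1 contributes -5 + 1 · -3 = -8
  Term 2 contributes 8 + 2 · -3 = 2
  Term 3 contributes 8 + 3 · -3 = -1
p(-3) = ⊕ of these = min[4, -8, 2, -1] = -8.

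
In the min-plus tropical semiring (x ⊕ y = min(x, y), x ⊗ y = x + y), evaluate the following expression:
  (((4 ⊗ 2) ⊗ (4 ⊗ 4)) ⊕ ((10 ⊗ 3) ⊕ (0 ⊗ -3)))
(((4 ⊗ 2) ⊗ (4 ⊗ 4)) ⊕ ((10 ⊗ 3) ⊕ (0 ⊗ -3))) = -3

Expand innermost to outermost. Recall ⊕ takes the minimum of its arguments and ⊗ takes their sum. Working out the expression (((4 ⊗ 2) ⊗ (4 ⊗ 4)) ⊕ ((10 ⊗ 3) ⊕ (0 ⊗ -3))) gives -3.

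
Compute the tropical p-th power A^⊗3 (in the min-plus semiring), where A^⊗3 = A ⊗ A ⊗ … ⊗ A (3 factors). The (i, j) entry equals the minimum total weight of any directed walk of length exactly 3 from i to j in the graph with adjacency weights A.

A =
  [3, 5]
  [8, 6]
A^⊗3 =
  [9, 11]
  [14, 16]

Each entry (A^⊗3)_ij equals the minimum over all length-3 walks i = v_0 → v_1 → … → v_3 = j of Σ_t A[v_t][v_{t+1}]. For example, for (i, j) = (0, 1) we minimise over 4 possible intermediate vertex sequences; the minimum is 11, attained along the walk 0 → 0 → 0 → 1.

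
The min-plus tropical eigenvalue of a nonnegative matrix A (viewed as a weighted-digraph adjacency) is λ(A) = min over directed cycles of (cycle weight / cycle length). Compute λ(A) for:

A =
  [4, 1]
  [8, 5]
λ(A) = 4

Enumerate directed cycles and compute their means (weight / length). Sample:
  cycle 0 → 0: weight = 4, length = 1, mean = 4/1 ≈ 4.000
  cycle 1 → 1: weight = 5, length = 1, mean = 5/1 ≈ 5.000
  cycle 0 → 1 → 0: weight = 9, length = 2, mean = 9/2 ≈ 4.500
  cycle 1 → 0 → 1: weight = 9, length = 2, mean = 9/2 ≈ 4.500
Minimum mean = 4.000, attained e.g. along the cycle 0 → 0 with weight 4 and length 1. So λ(A) = 4/1 = 4.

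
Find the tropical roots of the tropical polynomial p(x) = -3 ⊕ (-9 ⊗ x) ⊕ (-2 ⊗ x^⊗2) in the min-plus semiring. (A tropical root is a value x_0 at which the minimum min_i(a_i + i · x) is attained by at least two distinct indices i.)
Roots: {-7, 6}

Each tropical root is a break point of the lower envelope of the lines y = a_i + i · x (there are 3 lines, with slopes 0, 1, ..., 2). Only the lines that attain the minimum somewhere contribute to roots; other lines are dominated. Here the surviving (envelope) indices are i = 2, i = 1, i = 0.
Intersections between consecutive envelope lines give the roots: for adjacent envelope indices i < j the intersection is x = (a_i − a_j) / (j − i). Reading off the sorted break points: {-7, 6}.
Verification: at each break x_0, at least two indices attain the minimum of min_i(a_i + i · x_0).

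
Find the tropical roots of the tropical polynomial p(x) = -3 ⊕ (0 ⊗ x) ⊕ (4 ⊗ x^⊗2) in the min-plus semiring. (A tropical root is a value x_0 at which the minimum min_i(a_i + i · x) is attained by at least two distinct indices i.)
Roots: {-4, -3}

Each tropical root is a break point of the lower envelope of the lines y = a_i + i · x (there are 3 lines, with slopes 0, 1, ..., 2). Only the lines that attain the minimum somewhere contribute to roots; other lines are dominated. Here the surviving (envelope) indices are i = 2, i = 1, i = 0.
Intersections between consecutive envelope lines give the roots: for adjacent envelope indices i < j the intersection is x = (a_i − a_j) / (j − i). Reading off the sorted break points: {-4, -3}.
Verification: at each break x_0, at least two indices attain the minimum of min_i(a_i + i · x_0).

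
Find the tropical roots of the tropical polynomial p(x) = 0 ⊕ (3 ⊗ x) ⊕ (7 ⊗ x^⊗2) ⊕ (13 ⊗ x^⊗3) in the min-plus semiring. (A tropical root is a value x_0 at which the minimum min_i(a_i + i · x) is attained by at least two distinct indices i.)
Roots: {-6, -4, -3}

Each tropical root is a break point of the lower envelope of the lines y = a_i + i · x (there are 4 lines, with slopes 0, 1, ..., 3). Only the lines that attain the minimum somewhere contribute to roots; other lines are dominated. Here the surviving (envelope) indices are i = 3, i = 2, i = 1, i = 0.
Intersections between consecutive envelope lines give the roots: for adjacent envelope indices i < j the intersection is x = (a_i − a_j) / (j − i). Reading off the sorted break points: {-6, -4, -3}.
Verification: at each break x_0, at least two indices attain the minimum of min_i(a_i + i · x_0).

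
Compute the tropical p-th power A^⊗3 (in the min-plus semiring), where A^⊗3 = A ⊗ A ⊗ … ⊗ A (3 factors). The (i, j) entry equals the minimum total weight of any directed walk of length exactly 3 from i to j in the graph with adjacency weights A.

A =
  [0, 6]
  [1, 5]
A^⊗3 =
  [0, 6]
  [1, 7]

Each entry (A^⊗3)_ij equals the minimum over all length-3 walks i = v_0 → v_1 → … → v_3 = j of Σ_t A[v_t][v_{t+1}]. For example, for (i, j) = (0, 1) we minimise over 4 possible intermediate vertex sequences; the minimum is 6, attained along the walk 0 → 0 → 0 → 1.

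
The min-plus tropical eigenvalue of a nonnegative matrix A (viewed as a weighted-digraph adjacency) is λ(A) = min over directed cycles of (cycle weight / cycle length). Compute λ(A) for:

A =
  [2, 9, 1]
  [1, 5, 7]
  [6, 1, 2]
λ(A) = 1

Enumerate directed cycles and compute their means (weight / length). Sample:
  cycle 0 → 0: weight = 2, length = 1, mean = 2/1 ≈ 2.000
  cycle 1 → 1: weight = 5, length = 1, mean = 5/1 ≈ 5.000
  cycle 2 → 2: weight = 2, length = 1, mean = 2/1 ≈ 2.000
  cycle 0 → 1 → 0: weight = 10, length = 2, mean = 10/2 ≈ 5.000
  cycle 0 → 2 → 0: weight = 7, length = 2, mean = 7/2 ≈ 3.500
  cycle 1 → 0 → 1: weight = 10, length = 2, mean = 10/2 ≈ 5.000
Minimum mean = 1.000, attained e.g. along the cycle 0 → 2 → 1 → 0 with weight 3 and length 3. So λ(A) = 3/3 = 1.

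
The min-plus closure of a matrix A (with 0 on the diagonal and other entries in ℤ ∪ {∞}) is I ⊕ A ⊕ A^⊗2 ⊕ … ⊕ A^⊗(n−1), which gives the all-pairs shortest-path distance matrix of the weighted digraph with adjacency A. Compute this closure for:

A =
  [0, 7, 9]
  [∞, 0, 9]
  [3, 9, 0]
Closure =
  [0, 7, 9]
  [12, 0, 9]
  [3, 9, 0]

This is the Floyd-Warshall all-pairs shortest-path computation. For each intermediate vertex k = 0, 1, …, 2, update dist[i][j] ← min(dist[i][j], dist[i][k] + dist[k][j]). The final matrix gives, for each (i, j), the minimum total weight of any directed path from i to j (possibly empty when i = j).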